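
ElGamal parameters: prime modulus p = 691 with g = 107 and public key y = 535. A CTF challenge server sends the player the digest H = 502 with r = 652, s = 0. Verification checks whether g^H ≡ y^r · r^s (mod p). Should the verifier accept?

reject

Left side g^H mod p:
Squares mod 691: 107^1≡107, 107^2≡393, 107^4≡356, 107^8≡283, 107^16≡624, 107^32≡343, 107^64≡179, 107^128≡255, 107^256≡71
502 = 256 + 128 + 64 + 32 + 16 + 4 + 2, so 107^502 ≡ 71·255·179·343·624·356·393 ≡ 80 (mod 691)
Right side y^r · r^s mod p:
Squares mod 691: 535^1≡535, 535^2≡151, 535^4≡689, 535^8≡4, 535^16≡16, 535^32≡256, 535^64≡582, 535^128≡134, 535^256≡681, 535^512≡100
652 = 512 + 128 + 8 + 4, so 535^652 ≡ 100·134·4·689 ≡ 596 (mod 691)
652^0 mod 691 = 1
596·1 = 596 ≡ 596 (mod 691)
80 ≠ 596, so verification fails.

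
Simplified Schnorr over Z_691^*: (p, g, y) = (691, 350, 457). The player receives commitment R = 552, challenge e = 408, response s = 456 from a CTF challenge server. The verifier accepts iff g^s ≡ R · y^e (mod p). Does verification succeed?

fails

g^s mod p:
350^456 mod 691 = 174
R · y^e mod p:
457^408 mod 691 = 563
552·563 = 310776 ≡ 517 (mod 691)
174 ≠ 517; the check fails.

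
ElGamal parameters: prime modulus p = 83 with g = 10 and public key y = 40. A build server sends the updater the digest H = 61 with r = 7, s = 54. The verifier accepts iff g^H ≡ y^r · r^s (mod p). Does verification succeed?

passes

Left side g^H mod p:
10^2 = 100 ≡ 17
10^4 ≡ 17^2 = 289 ≡ 40
10^8 ≡ 40^2 = 1600 ≡ 23
10^16 ≡ 23^2 = 529 ≡ 31
10^32 ≡ 31^2 = 961 ≡ 48
61 = 32 + 16 + 8 + 4 + 1, so 10^61 ≡ 48·31·23·40·10 ≡ 78 (mod 83)
Right side y^r · r^s mod p:
40^2 = 1600 ≡ 23
40^4 ≡ 23^2 = 529 ≡ 31
7 = 4 + 2 + 1, so 40^7 ≡ 31·23·40 ≡ 51 (mod 83)
7^2 = 49
7^4 ≡ 49^2 = 2401 ≡ 77
7^8 ≡ 77^2 = 5929 ≡ 36
7^16 ≡ 36^2 = 1296 ≡ 51
7^32 ≡ 51^2 = 2601 ≡ 28
54 = 32 + 16 + 4 + 2, so 7^54 ≡ 28·51·77·49 ≡ 65 (mod 83)
51·65 = 3315 ≡ 78 (mod 83)
78 ≡ 78 (mod 83), so the signature is genuine.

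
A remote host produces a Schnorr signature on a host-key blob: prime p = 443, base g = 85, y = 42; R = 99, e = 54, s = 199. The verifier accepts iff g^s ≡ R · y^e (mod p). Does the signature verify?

verifies

g^s mod p:
85^2 = 7225 ≡ 137
85^4 ≡ 137^2 = 18769 ≡ 163
85^8 ≡ 163^2 = 26569 ≡ 432
85^16 ≡ 432^2 = 186624 ≡ 121
85^32 ≡ 121^2 = 14641 ≡ 22
85^64 ≡ 22^2 = 484 ≡ 41
85^128 ≡ 41^2 = 1681 ≡ 352
199 = 128 + 64 + 4 + 2 + 1, so 85^199 ≡ 352·41·163·137·85 ≡ 290 (mod 443)
R · y^e mod p:
42^2 = 1764 ≡ 435
42^4 ≡ 435^2 = 189225 ≡ 64
42^8 ≡ 64^2 = 4096 ≡ 109
42^16 ≡ 109^2 = 11881 ≡ 363
42^32 ≡ 363^2 = 131769 ≡ 198
54 = 32 + 16 + 4 + 2, so 42^54 ≡ 198·363·64·435 ≡ 79 (mod 443)
99·79 = 7821 ≡ 290 (mod 443)
290 ≡ 290 (mod 443); signature holds.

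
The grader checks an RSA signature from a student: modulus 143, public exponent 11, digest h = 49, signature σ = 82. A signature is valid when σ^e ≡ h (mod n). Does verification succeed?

Squares mod 143: σ^1≡82, σ^2≡3, σ^4≡9, σ^8≡81
11 = 8 + 2 + 1, so σ^11 ≡ 81·3·82 ≡ 49 (mod 143)
Since 49 equals the digest 49, verification succeeds.

passes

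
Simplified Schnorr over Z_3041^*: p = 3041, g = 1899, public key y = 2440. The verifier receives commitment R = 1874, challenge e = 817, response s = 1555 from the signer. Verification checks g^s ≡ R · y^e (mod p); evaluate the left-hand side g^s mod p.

1899^2 = 3606201 ≡ 2616
1899^4 ≡ 2616^2 = 6843456 ≡ 1206
1899^8 ≡ 1206^2 = 1454436 ≡ 838
1899^16 ≡ 838^2 = 702244 ≡ 2814
1899^32 ≡ 2814^2 = 7918596 ≡ 2873
1899^64 ≡ 2873^2 = 8254129 ≡ 855
1899^128 ≡ 855^2 = 731025 ≡ 1185
1899^256 ≡ 1185^2 = 1404225 ≡ 2324
1899^512 ≡ 2324^2 = 5400976 ≡ 160
1899^1024 ≡ 160^2 = 25600 ≡ 1272
1555 = 1024 + 512 + 16 + 2 + 1, so 1899^1555 ≡ 1272·160·2814·2616·1899 ≡ 2574 (mod 3041)

2574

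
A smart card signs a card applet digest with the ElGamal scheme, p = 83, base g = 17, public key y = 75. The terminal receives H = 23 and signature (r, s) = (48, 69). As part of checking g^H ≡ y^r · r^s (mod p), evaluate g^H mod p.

68

Squares mod 83: 17^1≡17, 17^2≡40, 17^4≡23, 17^8≡31, 17^16≡48
23 = 16 + 4 + 2 + 1, so 17^23 ≡ 48·23·40·17 ≡ 68 (mod 83)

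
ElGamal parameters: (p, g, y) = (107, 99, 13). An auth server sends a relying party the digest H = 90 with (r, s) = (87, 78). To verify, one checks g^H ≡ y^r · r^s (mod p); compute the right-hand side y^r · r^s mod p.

75

13^87 mod 107 = 53
87^78 mod 107 = 64
y^r · r^s ≡ 53·64 = 3392 ≡ 75 (mod 107)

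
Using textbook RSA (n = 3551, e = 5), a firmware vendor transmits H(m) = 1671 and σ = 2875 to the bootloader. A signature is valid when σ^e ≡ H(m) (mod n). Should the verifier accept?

accept

σ^5 mod 3551 = 1671
σ^5 mod 3551 = 1671 matches H(m).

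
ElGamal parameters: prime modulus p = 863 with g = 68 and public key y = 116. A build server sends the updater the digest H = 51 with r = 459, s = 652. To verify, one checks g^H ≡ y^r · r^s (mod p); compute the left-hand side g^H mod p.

68^2 = 4624 ≡ 309
68^4 ≡ 309^2 = 95481 ≡ 551
68^8 ≡ 551^2 = 303601 ≡ 688
68^16 ≡ 688^2 = 473344 ≡ 420
68^32 ≡ 420^2 = 176400 ≡ 348
51 = 32 + 16 + 2 + 1, so 68^51 ≡ 348·420·309·68 ≡ 696 (mod 863)

696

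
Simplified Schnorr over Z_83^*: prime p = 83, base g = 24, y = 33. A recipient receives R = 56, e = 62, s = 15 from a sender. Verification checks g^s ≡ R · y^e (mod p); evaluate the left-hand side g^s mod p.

53

24^2 = 576 ≡ 78
24^4 ≡ 78^2 = 6084 ≡ 25
24^8 ≡ 25^2 = 625 ≡ 44
15 = 8 + 4 + 2 + 1, so 24^15 ≡ 44·25·78·24 ≡ 53 (mod 83)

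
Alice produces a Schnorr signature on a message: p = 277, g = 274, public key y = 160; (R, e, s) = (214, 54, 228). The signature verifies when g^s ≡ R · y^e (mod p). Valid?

no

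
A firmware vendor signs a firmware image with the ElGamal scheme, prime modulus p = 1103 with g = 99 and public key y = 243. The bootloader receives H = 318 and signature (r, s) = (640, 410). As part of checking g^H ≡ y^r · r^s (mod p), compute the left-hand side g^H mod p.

621

99^2 = 9801 ≡ 977
99^4 ≡ 977^2 = 954529 ≡ 434
99^8 ≡ 434^2 = 188356 ≡ 846
99^16 ≡ 846^2 = 715716 ≡ 972
99^32 ≡ 972^2 = 944784 ≡ 616
99^64 ≡ 616^2 = 379456 ≡ 24
99^128 ≡ 24^2 = 576
99^256 ≡ 576^2 = 331776 ≡ 876
318 = 256 + 32 + 16 + 8 + 4 + 2, so 99^318 ≡ 876·616·972·846·434·977 ≡ 621 (mod 1103)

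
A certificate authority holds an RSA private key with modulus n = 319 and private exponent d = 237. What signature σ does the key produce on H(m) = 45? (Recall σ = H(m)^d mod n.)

(H(m))^237 mod 319 = 78

78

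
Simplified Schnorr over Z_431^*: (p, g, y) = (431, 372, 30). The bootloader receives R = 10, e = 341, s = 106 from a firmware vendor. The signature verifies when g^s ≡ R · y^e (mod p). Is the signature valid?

g^s mod p:
Squares mod 431: 372^1≡372, 372^2≡33, 372^4≡227, 372^8≡240, 372^16≡277, 372^32≡11, 372^64≡121
106 = 64 + 32 + 8 + 2, so 372^106 ≡ 121·11·240·33 ≡ 122 (mod 431)
R · y^e mod p:
Squares mod 431: 30^1≡30, 30^2≡38, 30^4≡151, 30^8≡389, 30^16≡40, 30^32≡307, 30^64≡291, 30^128≡205, 30^256≡218
341 = 256 + 64 + 16 + 4 + 1, so 30^341 ≡ 218·291·40·151·30 ≡ 357 (mod 431)
10·357 = 3570 ≡ 122 (mod 431)
122 ≡ 122 (mod 431); signature holds.

valid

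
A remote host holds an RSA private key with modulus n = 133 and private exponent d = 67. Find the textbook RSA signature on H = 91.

Squares mod 133: H^1≡91, H^2≡35, H^4≡28, H^8≡119, H^16≡63, H^32≡112, H^64≡42
67 = 64 + 2 + 1, so H^67 ≡ 42·35·91 ≡ 105 (mod 133)

105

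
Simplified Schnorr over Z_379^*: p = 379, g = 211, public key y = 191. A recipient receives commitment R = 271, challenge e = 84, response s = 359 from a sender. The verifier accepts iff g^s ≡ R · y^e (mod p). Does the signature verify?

g^s mod p:
211^2 = 44521 ≡ 178
211^4 ≡ 178^2 = 31684 ≡ 227
211^8 ≡ 227^2 = 51529 ≡ 364
211^16 ≡ 364^2 = 132496 ≡ 225
211^32 ≡ 225^2 = 50625 ≡ 218
211^64 ≡ 218^2 = 47524 ≡ 149
211^128 ≡ 149^2 = 22201 ≡ 219
211^256 ≡ 219^2 = 47961 ≡ 207
359 = 256 + 64 + 32 + 4 + 2 + 1, so 211^359 ≡ 207·149·218·227·178·211 ≡ 204 (mod 379)
R · y^e mod p:
191^2 = 36481 ≡ 97
191^4 ≡ 97^2 = 9409 ≡ 313
191^8 ≡ 313^2 = 97969 ≡ 187
191^16 ≡ 187^2 = 34969 ≡ 101
191^32 ≡ 101^2 = 10201 ≡ 347
191^64 ≡ 347^2 = 120409 ≡ 266
84 = 64 + 16 + 4, so 191^84 ≡ 266·101·313 ≡ 185 (mod 379)
271·185 = 50135 ≡ 107 (mod 379)
204 ≠ 107; the check fails.

does not verify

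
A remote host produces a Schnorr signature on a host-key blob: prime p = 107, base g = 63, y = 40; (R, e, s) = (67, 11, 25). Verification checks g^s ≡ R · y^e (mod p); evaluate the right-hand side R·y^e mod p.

104

40^2 = 1600 ≡ 102
40^4 ≡ 102^2 = 10404 ≡ 25
40^8 ≡ 25^2 = 625 ≡ 90
11 = 8 + 2 + 1, so 40^11 ≡ 90·102·40 ≡ 83 (mod 107)
R · y^e ≡ 67·83 = 5561 ≡ 104 (mod 107)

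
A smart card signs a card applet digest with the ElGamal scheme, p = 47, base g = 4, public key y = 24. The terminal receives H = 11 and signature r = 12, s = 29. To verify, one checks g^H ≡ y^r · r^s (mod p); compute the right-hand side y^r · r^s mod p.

24^2 = 576 ≡ 12
24^4 ≡ 12^2 = 144 ≡ 3
24^8 ≡ 3^2 = 9
12 = 8 + 4, so 24^12 ≡ 9·3 ≡ 27 (mod 47)
12^2 = 144 ≡ 3
12^4 ≡ 3^2 = 9
12^8 ≡ 9^2 = 81 ≡ 34
12^16 ≡ 34^2 = 1156 ≡ 28
29 = 16 + 8 + 4 + 1, so 12^29 ≡ 28·34·9·12 ≡ 27 (mod 47)
y^r · r^s ≡ 27·27 = 729 ≡ 24 (mod 47)

24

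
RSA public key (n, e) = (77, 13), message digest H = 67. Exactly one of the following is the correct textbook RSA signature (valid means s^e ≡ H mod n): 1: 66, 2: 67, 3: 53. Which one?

Candidate 1: Squares mod 77: 66^1≡66, 66^2≡44, 66^4≡11, 66^8≡44; 13 = 8 + 4 + 1, so 66^13 ≡ 44·11·66 ≡ 66 (mod 77)
Candidate 2: Squares mod 77: 67^1≡67, 67^2≡23, 67^4≡67, 67^8≡23; 13 = 8 + 4 + 1, so 67^13 ≡ 23·67·67 ≡ 67 (mod 77)
  → matches H = 67
Candidate 3: Squares mod 77: 53^1≡53, 53^2≡37, 53^4≡60, 53^8≡58; 13 = 8 + 4 + 1, so 53^13 ≡ 58·60·53 ≡ 25 (mod 77)

2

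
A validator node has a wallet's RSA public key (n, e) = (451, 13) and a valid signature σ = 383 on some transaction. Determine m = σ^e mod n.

355

σ^2 ≡ 383^2 = 146689 ≡ 114
σ^4 ≡ 114^2 = 12996 ≡ 368
σ^8 ≡ 368^2 = 135424 ≡ 124
13 = 8 + 4 + 1, so σ^13 ≡ 124·368·383 ≡ 355 (mod 451)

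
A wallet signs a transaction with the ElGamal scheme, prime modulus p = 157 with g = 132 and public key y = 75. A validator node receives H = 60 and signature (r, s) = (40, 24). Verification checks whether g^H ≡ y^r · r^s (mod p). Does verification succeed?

passes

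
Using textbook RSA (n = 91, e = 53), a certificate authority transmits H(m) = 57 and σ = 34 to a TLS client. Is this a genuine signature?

forged

σ^2 ≡ 34^2 = 1156 ≡ 64
σ^4 ≡ 64^2 = 4096 ≡ 1
σ^8 ≡ 1^2 = 1
σ^16 ≡ 1^2 = 1
σ^32 ≡ 1^2 = 1
53 = 32 + 16 + 4 + 1, so σ^53 ≡ 1·1·1·34 ≡ 34 (mod 91)
The recovered value 34 does not match the digest 57.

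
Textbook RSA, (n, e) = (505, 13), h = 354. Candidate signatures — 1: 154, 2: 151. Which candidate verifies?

1

Candidate 1: 154^2 = 23716 ≡ 486; 154^4 ≡ 486^2 = 236196 ≡ 361; 154^8 ≡ 361^2 = 130321 ≡ 31; 13 = 8 + 4 + 1, so 154^13 ≡ 31·361·154 ≡ 354 (mod 505)
  → matches h = 354
Candidate 2: 151^2 = 22801 ≡ 76; 151^4 ≡ 76^2 = 5776 ≡ 221; 151^8 ≡ 221^2 = 48841 ≡ 361; 13 = 8 + 4 + 1, so 151^13 ≡ 361·221·151 ≡ 156 (mod 505)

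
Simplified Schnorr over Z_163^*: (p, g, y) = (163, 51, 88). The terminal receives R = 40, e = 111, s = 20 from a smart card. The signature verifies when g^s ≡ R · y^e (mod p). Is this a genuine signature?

forged

g^s mod p:
51^2 = 2601 ≡ 156
51^4 ≡ 156^2 = 24336 ≡ 49
51^8 ≡ 49^2 = 2401 ≡ 119
51^16 ≡ 119^2 = 14161 ≡ 143
20 = 16 + 4, so 51^20 ≡ 143·49 ≡ 161 (mod 163)
R · y^e mod p:
88^2 = 7744 ≡ 83
88^4 ≡ 83^2 = 6889 ≡ 43
88^8 ≡ 43^2 = 1849 ≡ 56
88^16 ≡ 56^2 = 3136 ≡ 39
88^32 ≡ 39^2 = 1521 ≡ 54
88^64 ≡ 54^2 = 2916 ≡ 145
111 = 64 + 32 + 8 + 4 + 2 + 1, so 88^111 ≡ 145·54·56·43·83·88 ≡ 36 (mod 163)
40·36 = 1440 ≡ 136 (mod 163)
161 ≠ 136; the check fails.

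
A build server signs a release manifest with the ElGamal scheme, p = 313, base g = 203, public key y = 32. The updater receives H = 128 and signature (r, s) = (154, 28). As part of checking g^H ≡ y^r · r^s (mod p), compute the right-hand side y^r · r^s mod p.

32^2 = 1024 ≡ 85
32^4 ≡ 85^2 = 7225 ≡ 26
32^8 ≡ 26^2 = 676 ≡ 50
32^16 ≡ 50^2 = 2500 ≡ 309
32^32 ≡ 309^2 = 95481 ≡ 16
32^64 ≡ 16^2 = 256
32^128 ≡ 256^2 = 65536 ≡ 119
154 = 128 + 16 + 8 + 2, so 32^154 ≡ 119·309·50·85 ≡ 232 (mod 313)
154^2 = 23716 ≡ 241
154^4 ≡ 241^2 = 58081 ≡ 176
154^8 ≡ 176^2 = 30976 ≡ 302
154^16 ≡ 302^2 = 91204 ≡ 121
28 = 16 + 8 + 4, so 154^28 ≡ 121·302·176 ≡ 181 (mod 313)
y^r · r^s ≡ 232·181 = 41992 ≡ 50 (mod 313)

50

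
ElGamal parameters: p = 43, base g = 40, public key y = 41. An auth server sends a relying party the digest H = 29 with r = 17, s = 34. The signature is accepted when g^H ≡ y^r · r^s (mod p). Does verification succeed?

passes

Left side g^H mod p:
Squares mod 43: 40^1≡40, 40^2≡9, 40^4≡38, 40^8≡25, 40^16≡23
29 = 16 + 8 + 4 + 1, so 40^29 ≡ 23·25·38·40 ≡ 25 (mod 43)
Right side y^r · r^s mod p:
Squares mod 43: 41^1≡41, 41^2≡4, 41^4≡16, 41^8≡41, 41^16≡4
17 = 16 + 1, so 41^17 ≡ 4·41 ≡ 35 (mod 43)
Squares mod 43: 17^1≡17, 17^2≡31, 17^4≡15, 17^8≡10, 17^16≡14, 17^32≡24
34 = 32 + 2, so 17^34 ≡ 24·31 ≡ 13 (mod 43)
35·13 = 455 ≡ 25 (mod 43)
25 ≡ 25 (mod 43), so the signature is genuine.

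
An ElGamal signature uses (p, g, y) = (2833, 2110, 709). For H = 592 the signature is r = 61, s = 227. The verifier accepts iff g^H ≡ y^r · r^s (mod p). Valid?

yes

Left side g^H mod p:
2110^592 mod 2833 = 280
Right side y^r · r^s mod p:
709^61 mod 2833 = 48
61^227 mod 2833 = 478
48·478 = 22944 ≡ 280 (mod 2833)
280 ≡ 280 (mod 2833), so the signature is genuine.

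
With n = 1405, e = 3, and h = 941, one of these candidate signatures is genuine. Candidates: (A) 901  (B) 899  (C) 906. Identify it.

A

Candidate A: Squares mod 1405: 901^1≡901, 901^2≡1116; 3 = 2 + 1, so 901^3 ≡ 1116·901 ≡ 941 (mod 1405)
  → matches h = 941
Candidate B: Squares mod 1405: 899^1≡899, 899^2≡326; 3 = 2 + 1, so 899^3 ≡ 326·899 ≡ 834 (mod 1405)
Candidate C: Squares mod 1405: 906^1≡906, 906^2≡316; 3 = 2 + 1, so 906^3 ≡ 316·906 ≡ 1081 (mod 1405)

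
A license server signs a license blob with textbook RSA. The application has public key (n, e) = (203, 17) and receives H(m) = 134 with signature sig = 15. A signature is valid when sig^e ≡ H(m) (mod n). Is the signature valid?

valid

sig^2 ≡ 15^2 = 225 ≡ 22
sig^4 ≡ 22^2 = 484 ≡ 78
sig^8 ≡ 78^2 = 6084 ≡ 197
sig^16 ≡ 197^2 = 38809 ≡ 36
17 = 16 + 1, so sig^17 ≡ 36·15 ≡ 134 (mod 203)
134 = H(m), so the signature checks out.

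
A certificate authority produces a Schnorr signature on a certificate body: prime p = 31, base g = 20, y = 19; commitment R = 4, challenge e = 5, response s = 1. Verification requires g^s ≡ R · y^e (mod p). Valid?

g^s mod p:
20^1 mod 31 = 20
R · y^e mod p:
19^2 = 361 ≡ 20
19^4 ≡ 20^2 = 400 ≡ 28
5 = 4 + 1, so 19^5 ≡ 28·19 ≡ 5 (mod 31)
4·5 = 20 ≡ 20 (mod 31)
20 ≡ 20 (mod 31); signature holds.

yes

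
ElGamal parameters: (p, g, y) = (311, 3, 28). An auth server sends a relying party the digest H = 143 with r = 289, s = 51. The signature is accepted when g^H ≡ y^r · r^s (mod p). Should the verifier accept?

reject

Left side g^H mod p:
3^2 = 9
3^4 ≡ 9^2 = 81
3^8 ≡ 81^2 = 6561 ≡ 30
3^16 ≡ 30^2 = 900 ≡ 278
3^32 ≡ 278^2 = 77284 ≡ 156
3^64 ≡ 156^2 = 24336 ≡ 78
3^128 ≡ 78^2 = 6084 ≡ 175
143 = 128 + 8 + 4 + 2 + 1, so 3^143 ≡ 175·30·81·9·3 ≡ 252 (mod 311)
Right side y^r · r^s mod p:
28^2 = 784 ≡ 162
28^4 ≡ 162^2 = 26244 ≡ 120
28^8 ≡ 120^2 = 14400 ≡ 94
28^16 ≡ 94^2 = 8836 ≡ 128
28^32 ≡ 128^2 = 16384 ≡ 212
28^64 ≡ 212^2 = 44944 ≡ 160
28^128 ≡ 160^2 = 25600 ≡ 98
28^256 ≡ 98^2 = 9604 ≡ 274
289 = 256 + 32 + 1, so 28^289 ≡ 274·212·28 ≡ 245 (mod 311)
289^2 = 83521 ≡ 173
289^4 ≡ 173^2 = 29929 ≡ 73
289^8 ≡ 73^2 = 5329 ≡ 42
289^16 ≡ 42^2 = 1764 ≡ 209
289^32 ≡ 209^2 = 43681 ≡ 141
51 = 32 + 16 + 2 + 1, so 289^51 ≡ 141·209·173·289 ≡ 26 (mod 311)
245·26 = 6370 ≡ 150 (mod 311)
252 ≠ 150, so verification fails.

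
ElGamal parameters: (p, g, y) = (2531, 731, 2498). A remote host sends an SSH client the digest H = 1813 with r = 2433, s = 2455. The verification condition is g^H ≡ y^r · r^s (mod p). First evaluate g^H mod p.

731^2 = 534361 ≡ 320
731^4 ≡ 320^2 = 102400 ≡ 1160
731^8 ≡ 1160^2 = 1345600 ≡ 1639
731^16 ≡ 1639^2 = 2686321 ≡ 930
731^32 ≡ 930^2 = 864900 ≡ 1829
731^64 ≡ 1829^2 = 3345241 ≡ 1790
731^128 ≡ 1790^2 = 3204100 ≡ 2385
731^256 ≡ 2385^2 = 5688225 ≡ 1068
731^512 ≡ 1068^2 = 1140624 ≡ 1674
731^1024 ≡ 1674^2 = 2802276 ≡ 459
1813 = 1024 + 512 + 256 + 16 + 4 + 1, so 731^1813 ≡ 459·1674·1068·930·1160·731 ≡ 2141 (mod 2531)

2141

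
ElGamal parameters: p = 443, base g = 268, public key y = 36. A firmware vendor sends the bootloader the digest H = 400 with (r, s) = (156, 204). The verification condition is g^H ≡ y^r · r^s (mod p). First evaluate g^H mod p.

268^2 = 71824 ≡ 58
268^4 ≡ 58^2 = 3364 ≡ 263
268^8 ≡ 263^2 = 69169 ≡ 61
268^16 ≡ 61^2 = 3721 ≡ 177
268^32 ≡ 177^2 = 31329 ≡ 319
268^64 ≡ 319^2 = 101761 ≡ 314
268^128 ≡ 314^2 = 98596 ≡ 250
268^256 ≡ 250^2 = 62500 ≡ 37
400 = 256 + 128 + 16, so 268^400 ≡ 37·250·177 ≡ 365 (mod 443)

365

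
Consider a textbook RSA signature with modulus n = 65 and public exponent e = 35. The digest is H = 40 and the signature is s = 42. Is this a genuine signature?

forged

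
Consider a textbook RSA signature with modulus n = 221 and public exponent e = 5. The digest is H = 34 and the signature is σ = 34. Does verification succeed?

passes

Squares mod 221: σ^1≡34, σ^2≡51, σ^4≡170
5 = 4 + 1, so σ^5 ≡ 170·34 ≡ 34 (mod 221)
34 = H, so the signature checks out.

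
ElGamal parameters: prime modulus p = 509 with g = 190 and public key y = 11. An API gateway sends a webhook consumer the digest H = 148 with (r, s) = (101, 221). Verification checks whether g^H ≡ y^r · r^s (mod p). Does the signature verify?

Left side g^H mod p:
190^2 = 36100 ≡ 470
190^4 ≡ 470^2 = 220900 ≡ 503
190^8 ≡ 503^2 = 253009 ≡ 36
190^16 ≡ 36^2 = 1296 ≡ 278
190^32 ≡ 278^2 = 77284 ≡ 425
190^64 ≡ 425^2 = 180625 ≡ 439
190^128 ≡ 439^2 = 192721 ≡ 319
148 = 128 + 16 + 4, so 190^148 ≡ 319·278·503 ≡ 322 (mod 509)
Right side y^r · r^s mod p:
11^2 = 121
11^4 ≡ 121^2 = 14641 ≡ 389
11^8 ≡ 389^2 = 151321 ≡ 148
11^16 ≡ 148^2 = 21904 ≡ 17
11^32 ≡ 17^2 = 289
11^64 ≡ 289^2 = 83521 ≡ 45
101 = 64 + 32 + 4 + 1, so 11^101 ≡ 45·289·389·11 ≡ 443 (mod 509)
101^2 = 10201 ≡ 21
101^4 ≡ 21^2 = 441
101^8 ≡ 441^2 = 194481 ≡ 43
101^16 ≡ 43^2 = 1849 ≡ 322
101^32 ≡ 322^2 = 103684 ≡ 357
101^64 ≡ 357^2 = 127449 ≡ 199
101^128 ≡ 199^2 = 39601 ≡ 408
221 = 128 + 64 + 16 + 8 + 4 + 1, so 101^221 ≡ 408·199·322·43·441·101 ≡ 180 (mod 509)
443·180 = 79740 ≡ 336 (mod 509)
322 ≠ 336, so verification fails.

does not verify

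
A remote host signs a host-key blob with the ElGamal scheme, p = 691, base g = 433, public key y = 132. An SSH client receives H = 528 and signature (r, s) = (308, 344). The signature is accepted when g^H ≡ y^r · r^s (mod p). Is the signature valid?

invalid

Left side g^H mod p:
433^2 = 187489 ≡ 228
433^4 ≡ 228^2 = 51984 ≡ 159
433^8 ≡ 159^2 = 25281 ≡ 405
433^16 ≡ 405^2 = 164025 ≡ 258
433^32 ≡ 258^2 = 66564 ≡ 228
433^64 ≡ 228^2 = 51984 ≡ 159
433^128 ≡ 159^2 = 25281 ≡ 405
433^256 ≡ 405^2 = 164025 ≡ 258
433^512 ≡ 258^2 = 66564 ≡ 228
528 = 512 + 16, so 433^528 ≡ 228·258 ≡ 89 (mod 691)
Right side y^r · r^s mod p:
132^2 = 17424 ≡ 149
132^4 ≡ 149^2 = 22201 ≡ 89
132^8 ≡ 89^2 = 7921 ≡ 320
132^16 ≡ 320^2 = 102400 ≡ 132
132^32 ≡ 132^2 = 17424 ≡ 149
132^64 ≡ 149^2 = 22201 ≡ 89
132^128 ≡ 89^2 = 7921 ≡ 320
132^256 ≡ 320^2 = 102400 ≡ 132
308 = 256 + 32 + 16 + 4, so 132^308 ≡ 132·149·132·89 ≡ 320 (mod 691)
308^2 = 94864 ≡ 197
308^4 ≡ 197^2 = 38809 ≡ 113
308^8 ≡ 113^2 = 12769 ≡ 331
308^16 ≡ 331^2 = 109561 ≡ 383
308^32 ≡ 383^2 = 146689 ≡ 197
308^64 ≡ 197^2 = 38809 ≡ 113
308^128 ≡ 113^2 = 12769 ≡ 331
308^256 ≡ 331^2 = 109561 ≡ 383
344 = 256 + 64 + 16 + 8, so 308^344 ≡ 383·113·383·331 ≡ 258 (mod 691)
320·258 = 82560 ≡ 331 (mod 691)
89 ≠ 331, so verification fails.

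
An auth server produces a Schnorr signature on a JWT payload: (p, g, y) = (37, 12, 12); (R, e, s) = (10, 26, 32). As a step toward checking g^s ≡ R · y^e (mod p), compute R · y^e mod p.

7

Squares mod 37: 12^1≡12, 12^2≡33, 12^4≡16, 12^8≡34, 12^16≡9
26 = 16 + 8 + 2, so 12^26 ≡ 9·34·33 ≡ 34 (mod 37)
R · y^e ≡ 10·34 = 340 ≡ 7 (mod 37)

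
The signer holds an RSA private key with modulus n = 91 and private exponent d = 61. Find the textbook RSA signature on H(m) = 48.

(H(m))^2 ≡ 48^2 = 2304 ≡ 29
(H(m))^4 ≡ 29^2 = 841 ≡ 22
(H(m))^8 ≡ 22^2 = 484 ≡ 29
(H(m))^16 ≡ 29^2 = 841 ≡ 22
(H(m))^32 ≡ 22^2 = 484 ≡ 29
61 = 32 + 16 + 8 + 4 + 1, so (H(m))^61 ≡ 29·22·29·22·48 ≡ 48 (mod 91)

48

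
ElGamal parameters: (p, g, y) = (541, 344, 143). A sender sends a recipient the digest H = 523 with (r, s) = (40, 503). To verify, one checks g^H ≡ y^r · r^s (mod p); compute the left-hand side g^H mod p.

413

Squares mod 541: 344^1≡344, 344^2≡398, 344^4≡432, 344^8≡520, 344^16≡441, 344^32≡262, 344^64≡478, 344^128≡182, 344^256≡123, 344^512≡522
523 = 512 + 8 + 2 + 1, so 344^523 ≡ 522·520·398·344 ≡ 413 (mod 541)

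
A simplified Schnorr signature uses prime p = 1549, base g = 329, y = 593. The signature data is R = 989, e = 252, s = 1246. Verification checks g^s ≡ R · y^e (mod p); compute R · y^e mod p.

716

593^2 = 351649 ≡ 26
593^4 ≡ 26^2 = 676
593^8 ≡ 676^2 = 456976 ≡ 21
593^16 ≡ 21^2 = 441
593^32 ≡ 441^2 = 194481 ≡ 856
593^64 ≡ 856^2 = 732736 ≡ 59
593^128 ≡ 59^2 = 3481 ≡ 383
252 = 128 + 64 + 32 + 16 + 8 + 4, so 593^252 ≡ 383·59·856·441·21·676 ≡ 563 (mod 1549)
R · y^e ≡ 989·563 = 556807 ≡ 716 (mod 1549)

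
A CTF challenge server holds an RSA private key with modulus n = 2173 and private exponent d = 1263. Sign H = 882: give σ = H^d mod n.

Squares mod 2173: H^1≡882, H^2≡2163, H^4≡100, H^8≡1308, H^16≡713, H^32≡2060, H^64≡1904, H^128≡652, H^256≡1369, H^512≡1035, H^1024≡2109
1263 = 1024 + 128 + 64 + 32 + 8 + 4 + 2 + 1, so H^1263 ≡ 2109·652·1904·2060·1308·100·2163·882 ≡ 1307 (mod 2173)

1307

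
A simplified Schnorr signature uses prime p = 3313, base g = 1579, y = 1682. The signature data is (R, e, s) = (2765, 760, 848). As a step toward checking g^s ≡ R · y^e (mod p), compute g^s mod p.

157

1579^2 = 2493241 ≡ 1865
1579^4 ≡ 1865^2 = 3478225 ≡ 2888
1579^8 ≡ 2888^2 = 8340544 ≡ 1723
1579^16 ≡ 1723^2 = 2968729 ≡ 281
1579^32 ≡ 281^2 = 78961 ≡ 2762
1579^64 ≡ 2762^2 = 7628644 ≡ 2118
1579^128 ≡ 2118^2 = 4485924 ≡ 122
1579^256 ≡ 122^2 = 14884 ≡ 1632
1579^512 ≡ 1632^2 = 2663424 ≡ 3085
848 = 512 + 256 + 64 + 16, so 1579^848 ≡ 3085·1632·2118·281 ≡ 157 (mod 3313)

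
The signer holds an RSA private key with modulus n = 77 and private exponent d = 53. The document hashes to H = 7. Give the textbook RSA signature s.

35

Squares mod 77: H^1≡7, H^2≡49, H^4≡14, H^8≡42, H^16≡70, H^32≡49
53 = 32 + 16 + 4 + 1, so H^53 ≡ 49·70·14·7 ≡ 35 (mod 77)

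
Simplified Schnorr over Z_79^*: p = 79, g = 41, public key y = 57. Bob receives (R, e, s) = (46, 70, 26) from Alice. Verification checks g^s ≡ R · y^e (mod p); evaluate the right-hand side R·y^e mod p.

1

57^2 = 3249 ≡ 10
57^4 ≡ 10^2 = 100 ≡ 21
57^8 ≡ 21^2 = 441 ≡ 46
57^16 ≡ 46^2 = 2116 ≡ 62
57^32 ≡ 62^2 = 3844 ≡ 52
57^64 ≡ 52^2 = 2704 ≡ 18
70 = 64 + 4 + 2, so 57^70 ≡ 18·21·10 ≡ 67 (mod 79)
R · y^e ≡ 46·67 = 3082 ≡ 1 (mod 79)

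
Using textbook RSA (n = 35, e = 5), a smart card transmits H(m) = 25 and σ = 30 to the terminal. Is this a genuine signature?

σ^2 ≡ 30^2 = 900 ≡ 25
σ^4 ≡ 25^2 = 625 ≡ 30
5 = 4 + 1, so σ^5 ≡ 30·30 ≡ 25 (mod 35)
25 = H(m), so the signature checks out.

genuine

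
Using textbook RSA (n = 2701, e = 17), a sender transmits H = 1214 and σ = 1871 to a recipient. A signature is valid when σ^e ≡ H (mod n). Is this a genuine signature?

σ^2 ≡ 1871^2 = 3500641 ≡ 145
σ^4 ≡ 145^2 = 21025 ≡ 2118
σ^8 ≡ 2118^2 = 4485924 ≡ 2264
σ^16 ≡ 2264^2 = 5125696 ≡ 1899
17 = 16 + 1, so σ^17 ≡ 1899·1871 ≡ 1214 (mod 2701)
1214 = H, so the signature checks out.

genuine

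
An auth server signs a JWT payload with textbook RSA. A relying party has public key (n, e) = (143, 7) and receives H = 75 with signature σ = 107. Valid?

Squares mod 143: σ^1≡107, σ^2≡9, σ^4≡81
7 = 4 + 2 + 1, so σ^7 ≡ 81·9·107 ≡ 68 (mod 143)
68 ≠ 75, so verification fails.

no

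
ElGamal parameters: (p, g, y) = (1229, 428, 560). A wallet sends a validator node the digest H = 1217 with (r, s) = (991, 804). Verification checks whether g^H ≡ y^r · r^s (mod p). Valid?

Left side g^H mod p:
Squares mod 1229: 428^1≡428, 428^2≡63, 428^4≡282, 428^8≡868, 428^16≡47, 428^32≡980, 428^64≡551, 428^128≡38, 428^256≡215, 428^512≡752, 428^1024≡164
1217 = 1024 + 128 + 64 + 1, so 428^1217 ≡ 164·38·551·428 ≡ 110 (mod 1229)
Right side y^r · r^s mod p:
Squares mod 1229: 560^1≡560, 560^2≡205, 560^4≡239, 560^8≡587, 560^16≡449, 560^32≡45, 560^64≡796, 560^128≡681, 560^256≡428, 560^512≡63
991 = 512 + 256 + 128 + 64 + 16 + 8 + 4 + 2 + 1, so 560^991 ≡ 63·428·681·796·449·587·239·205·560 ≡ 163 (mod 1229)
Squares mod 1229: 991^1≡991, 991^2≡110, 991^4≡1039, 991^8≡459, 991^16≡522, 991^32≡875, 991^64≡1187, 991^128≡535, 991^256≡1097, 991^512≡218
804 = 512 + 256 + 32 + 4, so 991^804 ≡ 218·1097·875·1039 ≡ 913 (mod 1229)
163·913 = 148819 ≡ 110 (mod 1229)
110 ≡ 110 (mod 1229), so the signature is genuine.

yes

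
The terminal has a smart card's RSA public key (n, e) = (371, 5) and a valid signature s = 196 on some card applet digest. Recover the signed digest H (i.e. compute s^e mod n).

294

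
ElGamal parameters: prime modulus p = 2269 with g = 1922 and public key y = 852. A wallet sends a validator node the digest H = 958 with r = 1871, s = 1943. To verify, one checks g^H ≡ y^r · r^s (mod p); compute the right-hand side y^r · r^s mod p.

1611

852^2 = 725904 ≡ 2093
852^4 ≡ 2093^2 = 4380649 ≡ 1479
852^8 ≡ 1479^2 = 2187441 ≡ 125
852^16 ≡ 125^2 = 15625 ≡ 2011
852^32 ≡ 2011^2 = 4044121 ≡ 763
852^64 ≡ 763^2 = 582169 ≡ 1305
852^128 ≡ 1305^2 = 1703025 ≡ 1275
852^256 ≡ 1275^2 = 1625625 ≡ 1021
852^512 ≡ 1021^2 = 1042441 ≡ 970
852^1024 ≡ 970^2 = 940900 ≡ 1534
1871 = 1024 + 512 + 256 + 64 + 8 + 4 + 2 + 1, so 852^1871 ≡ 1534·970·1021·1305·125·1479·2093·852 ≡ 72 (mod 2269)
1871^2 = 3500641 ≡ 1843
1871^4 ≡ 1843^2 = 3396649 ≡ 2225
1871^8 ≡ 2225^2 = 4950625 ≡ 1936
1871^16 ≡ 1936^2 = 3748096 ≡ 1977
1871^32 ≡ 1977^2 = 3908529 ≡ 1311
1871^64 ≡ 1311^2 = 1718721 ≡ 1088
1871^128 ≡ 1088^2 = 1183744 ≡ 1595
1871^256 ≡ 1595^2 = 2544025 ≡ 476
1871^512 ≡ 476^2 = 226576 ≡ 1945
1871^1024 ≡ 1945^2 = 3783025 ≡ 602
1943 = 1024 + 512 + 256 + 128 + 16 + 4 + 2 + 1, so 1871^1943 ≡ 602·1945·476·1595·1977·2225·1843·1871 ≡ 306 (mod 2269)
y^r · r^s ≡ 72·306 = 22032 ≡ 1611 (mod 2269)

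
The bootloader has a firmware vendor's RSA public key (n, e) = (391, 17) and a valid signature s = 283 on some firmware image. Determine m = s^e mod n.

249

s^17 mod 391 = 249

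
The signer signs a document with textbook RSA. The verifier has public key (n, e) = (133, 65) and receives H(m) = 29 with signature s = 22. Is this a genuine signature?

genuine

s^2 ≡ 22^2 = 484 ≡ 85
s^4 ≡ 85^2 = 7225 ≡ 43
s^8 ≡ 43^2 = 1849 ≡ 120
s^16 ≡ 120^2 = 14400 ≡ 36
s^32 ≡ 36^2 = 1296 ≡ 99
s^64 ≡ 99^2 = 9801 ≡ 92
65 = 64 + 1, so s^65 ≡ 92·22 ≡ 29 (mod 133)
s^65 mod 133 = 29 matches H(m).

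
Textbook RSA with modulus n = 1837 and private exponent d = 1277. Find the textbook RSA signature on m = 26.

665

m^2 ≡ 26^2 = 676
m^4 ≡ 676^2 = 456976 ≡ 1400
m^8 ≡ 1400^2 = 1960000 ≡ 1758
m^16 ≡ 1758^2 = 3090564 ≡ 730
m^32 ≡ 730^2 = 532900 ≡ 170
m^64 ≡ 170^2 = 28900 ≡ 1345
m^128 ≡ 1345^2 = 1809025 ≡ 1417
m^256 ≡ 1417^2 = 2007889 ≡ 48
m^512 ≡ 48^2 = 2304 ≡ 467
m^1024 ≡ 467^2 = 218089 ≡ 1323
1277 = 1024 + 128 + 64 + 32 + 16 + 8 + 4 + 1, so m^1277 ≡ 1323·1417·1345·170·730·1758·1400·26 ≡ 665 (mod 1837)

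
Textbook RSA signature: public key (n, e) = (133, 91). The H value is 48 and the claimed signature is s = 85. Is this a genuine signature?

forged

Squares mod 133: s^1≡85, s^2≡43, s^4≡120, s^8≡36, s^16≡99, s^32≡92, s^64≡85
91 = 64 + 16 + 8 + 2 + 1, so s^91 ≡ 85·99·36·43·85 ≡ 85 (mod 133)
The recovered value 85 does not match the digest 48.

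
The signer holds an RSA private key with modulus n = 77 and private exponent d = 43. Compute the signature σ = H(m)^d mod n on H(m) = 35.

(H(m))^43 mod 77 = 63

63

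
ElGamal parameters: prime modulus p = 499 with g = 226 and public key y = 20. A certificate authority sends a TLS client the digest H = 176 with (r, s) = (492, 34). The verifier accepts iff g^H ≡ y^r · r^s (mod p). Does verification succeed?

Left side g^H mod p:
226^2 = 51076 ≡ 178
226^4 ≡ 178^2 = 31684 ≡ 247
226^8 ≡ 247^2 = 61009 ≡ 131
226^16 ≡ 131^2 = 17161 ≡ 195
226^32 ≡ 195^2 = 38025 ≡ 101
226^64 ≡ 101^2 = 10201 ≡ 221
226^128 ≡ 221^2 = 48841 ≡ 438
176 = 128 + 32 + 16, so 226^176 ≡ 438·101·195 ≡ 197 (mod 499)
Right side y^r · r^s mod p:
20^2 = 400
20^4 ≡ 400^2 = 160000 ≡ 320
20^8 ≡ 320^2 = 102400 ≡ 105
20^16 ≡ 105^2 = 11025 ≡ 47
20^32 ≡ 47^2 = 2209 ≡ 213
20^64 ≡ 213^2 = 45369 ≡ 459
20^128 ≡ 459^2 = 210681 ≡ 103
20^256 ≡ 103^2 = 10609 ≡ 130
492 = 256 + 128 + 64 + 32 + 8 + 4, so 20^492 ≡ 130·103·459·213·105·320 ≡ 384 (mod 499)
492^2 = 242064 ≡ 49
492^4 ≡ 49^2 = 2401 ≡ 405
492^8 ≡ 405^2 = 164025 ≡ 353
492^16 ≡ 353^2 = 124609 ≡ 358
492^32 ≡ 358^2 = 128164 ≡ 420
34 = 32 + 2, so 492^34 ≡ 420·49 ≡ 121 (mod 499)
384·121 = 46464 ≡ 57 (mod 499)
197 ≠ 57, so verification fails.

fails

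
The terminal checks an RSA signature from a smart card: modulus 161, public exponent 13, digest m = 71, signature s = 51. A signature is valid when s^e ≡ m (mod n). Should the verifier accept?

reject

Squares mod 161: s^1≡51, s^2≡25, s^4≡142, s^8≡39
13 = 8 + 4 + 1, so s^13 ≡ 39·142·51 ≡ 44 (mod 161)
44 ≠ 71, so verification fails.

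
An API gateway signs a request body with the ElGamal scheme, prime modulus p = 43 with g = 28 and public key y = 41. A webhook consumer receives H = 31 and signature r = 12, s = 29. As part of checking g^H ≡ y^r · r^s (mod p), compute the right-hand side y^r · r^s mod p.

Squares mod 43: 41^1≡41, 41^2≡4, 41^4≡16, 41^8≡41
12 = 8 + 4, so 41^12 ≡ 41·16 ≡ 11 (mod 43)
Squares mod 43: 12^1≡12, 12^2≡15, 12^4≡10, 12^8≡14, 12^16≡24
29 = 16 + 8 + 4 + 1, so 12^29 ≡ 24·14·10·12 ≡ 29 (mod 43)
y^r · r^s ≡ 11·29 = 319 ≡ 18 (mod 43)

18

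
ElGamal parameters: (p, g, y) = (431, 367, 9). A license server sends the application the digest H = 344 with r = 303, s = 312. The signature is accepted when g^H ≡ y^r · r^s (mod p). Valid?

Left side g^H mod p:
367^344 mod 431 = 1
Right side y^r · r^s mod p:
9^303 mod 431 = 81
303^312 mod 431 = 149
81·149 = 12069 ≡ 1 (mod 431)
1 ≡ 1 (mod 431), so the signature is genuine.

yes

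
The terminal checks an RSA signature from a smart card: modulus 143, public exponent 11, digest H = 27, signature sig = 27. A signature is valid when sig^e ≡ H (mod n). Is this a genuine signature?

genuine

Squares mod 143: sig^1≡27, sig^2≡14, sig^4≡53, sig^8≡92
11 = 8 + 2 + 1, so sig^11 ≡ 92·14·27 ≡ 27 (mod 143)
sig^11 mod 143 = 27 matches H.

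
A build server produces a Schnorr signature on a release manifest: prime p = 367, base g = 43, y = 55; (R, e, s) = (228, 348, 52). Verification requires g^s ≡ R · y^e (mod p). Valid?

g^s mod p:
43^2 = 1849 ≡ 14
43^4 ≡ 14^2 = 196
43^8 ≡ 196^2 = 38416 ≡ 248
43^16 ≡ 248^2 = 61504 ≡ 215
43^32 ≡ 215^2 = 46225 ≡ 350
52 = 32 + 16 + 4, so 43^52 ≡ 350·215·196 ≡ 4 (mod 367)
R · y^e mod p:
55^2 = 3025 ≡ 89
55^4 ≡ 89^2 = 7921 ≡ 214
55^8 ≡ 214^2 = 45796 ≡ 288
55^16 ≡ 288^2 = 82944 ≡ 2
55^32 ≡ 2^2 = 4
55^64 ≡ 4^2 = 16
55^128 ≡ 16^2 = 256
55^256 ≡ 256^2 = 65536 ≡ 210
348 = 256 + 64 + 16 + 8 + 4, so 55^348 ≡ 210·16·2·288·214 ≡ 200 (mod 367)
228·200 = 45600 ≡ 92 (mod 367)
4 ≠ 92; the check fails.

no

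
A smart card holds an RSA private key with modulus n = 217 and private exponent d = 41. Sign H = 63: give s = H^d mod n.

63

H^2 ≡ 63^2 = 3969 ≡ 63
H^4 ≡ 63^2 = 3969 ≡ 63
H^8 ≡ 63^2 = 3969 ≡ 63
H^16 ≡ 63^2 = 3969 ≡ 63
H^32 ≡ 63^2 = 3969 ≡ 63
41 = 32 + 8 + 1, so H^41 ≡ 63·63·63 ≡ 63 (mod 217)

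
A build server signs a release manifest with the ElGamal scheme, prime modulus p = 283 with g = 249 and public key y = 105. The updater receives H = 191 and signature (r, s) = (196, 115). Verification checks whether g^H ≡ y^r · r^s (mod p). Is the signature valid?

invalid

Left side g^H mod p:
249^2 = 62001 ≡ 24
249^4 ≡ 24^2 = 576 ≡ 10
249^8 ≡ 10^2 = 100
249^16 ≡ 100^2 = 10000 ≡ 95
249^32 ≡ 95^2 = 9025 ≡ 252
249^64 ≡ 252^2 = 63504 ≡ 112
249^128 ≡ 112^2 = 12544 ≡ 92
191 = 128 + 32 + 16 + 8 + 4 + 2 + 1, so 249^191 ≡ 92·252·95·100·10·24·249 ≡ 213 (mod 283)
Right side y^r · r^s mod p:
105^2 = 11025 ≡ 271
105^4 ≡ 271^2 = 73441 ≡ 144
105^8 ≡ 144^2 = 20736 ≡ 77
105^16 ≡ 77^2 = 5929 ≡ 269
105^32 ≡ 269^2 = 72361 ≡ 196
105^64 ≡ 196^2 = 38416 ≡ 211
105^128 ≡ 211^2 = 44521 ≡ 90
196 = 128 + 64 + 4, so 105^196 ≡ 90·211·144 ≡ 214 (mod 283)
196^2 = 38416 ≡ 211
196^4 ≡ 211^2 = 44521 ≡ 90
196^8 ≡ 90^2 = 8100 ≡ 176
196^16 ≡ 176^2 = 30976 ≡ 129
196^32 ≡ 129^2 = 16641 ≡ 227
196^64 ≡ 227^2 = 51529 ≡ 23
115 = 64 + 32 + 16 + 2 + 1, so 196^115 ≡ 23·227·129·211·196 ≡ 237 (mod 283)
214·237 = 50718 ≡ 61 (mod 283)
213 ≠ 61, so verification fails.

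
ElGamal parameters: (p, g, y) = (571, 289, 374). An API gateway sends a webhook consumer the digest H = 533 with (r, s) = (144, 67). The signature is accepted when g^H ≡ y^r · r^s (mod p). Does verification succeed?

Left side g^H mod p:
Squares mod 571: 289^1≡289, 289^2≡155, 289^4≡43, 289^8≡136, 289^16≡224, 289^32≡499, 289^64≡45, 289^128≡312, 289^256≡274, 289^512≡275
533 = 512 + 16 + 4 + 1, so 289^533 ≡ 275·224·43·289 ≡ 44 (mod 571)
Right side y^r · r^s mod p:
Squares mod 571: 374^1≡374, 374^2≡552, 374^4≡361, 374^8≡133, 374^16≡559, 374^32≡144, 374^64≡180, 374^128≡424
144 = 128 + 16, so 374^144 ≡ 424·559 ≡ 51 (mod 571)
Squares mod 571: 144^1≡144, 144^2≡180, 144^4≡424, 144^8≡482, 144^16≡498, 144^32≡190, 144^64≡127
67 = 64 + 2 + 1, so 144^67 ≡ 127·180·144 ≡ 25 (mod 571)
51·25 = 1275 ≡ 133 (mod 571)
44 ≠ 133, so verification fails.

fails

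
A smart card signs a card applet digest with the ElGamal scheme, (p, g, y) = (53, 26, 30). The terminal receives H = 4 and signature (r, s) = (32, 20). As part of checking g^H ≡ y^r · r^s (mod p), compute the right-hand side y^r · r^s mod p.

10

30^2 = 900 ≡ 52
30^4 ≡ 52^2 = 2704 ≡ 1
30^8 ≡ 1^2 = 1
30^16 ≡ 1^2 = 1
30^32 ≡ 1^2 = 1
32^2 = 1024 ≡ 17
32^4 ≡ 17^2 = 289 ≡ 24
32^8 ≡ 24^2 = 576 ≡ 46
32^16 ≡ 46^2 = 2116 ≡ 49
20 = 16 + 4, so 32^20 ≡ 49·24 ≡ 10 (mod 53)
y^r · r^s ≡ 1·10 = 10 ≡ 10 (mod 53)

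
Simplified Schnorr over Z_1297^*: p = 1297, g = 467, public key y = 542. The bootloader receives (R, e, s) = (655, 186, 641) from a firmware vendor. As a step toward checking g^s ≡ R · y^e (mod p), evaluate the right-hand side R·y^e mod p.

542^2 = 293764 ≡ 642
542^4 ≡ 642^2 = 412164 ≡ 1015
542^8 ≡ 1015^2 = 1030225 ≡ 407
542^16 ≡ 407^2 = 165649 ≡ 930
542^32 ≡ 930^2 = 864900 ≡ 1098
542^64 ≡ 1098^2 = 1205604 ≡ 691
542^128 ≡ 691^2 = 477481 ≡ 185
186 = 128 + 32 + 16 + 8 + 2, so 542^186 ≡ 185·1098·930·407·642 ≡ 1083 (mod 1297)
R · y^e ≡ 655·1083 = 709365 ≡ 1203 (mod 1297)

1203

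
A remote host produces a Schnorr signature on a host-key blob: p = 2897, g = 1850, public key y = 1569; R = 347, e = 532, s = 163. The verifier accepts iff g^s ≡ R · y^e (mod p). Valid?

g^s mod p:
1850^2 = 3422500 ≡ 1143
1850^4 ≡ 1143^2 = 1306449 ≡ 2799
1850^8 ≡ 2799^2 = 7834401 ≡ 913
1850^16 ≡ 913^2 = 833569 ≡ 2130
1850^32 ≡ 2130^2 = 4536900 ≡ 198
1850^64 ≡ 198^2 = 39204 ≡ 1543
1850^128 ≡ 1543^2 = 2380849 ≡ 2412
163 = 128 + 32 + 2 + 1, so 1850^163 ≡ 2412·198·1143·1850 ≡ 1454 (mod 2897)
R · y^e mod p:
1569^2 = 2461761 ≡ 2208
1569^4 ≡ 2208^2 = 4875264 ≡ 2510
1569^8 ≡ 2510^2 = 6300100 ≡ 2022
1569^16 ≡ 2022^2 = 4088484 ≡ 817
1569^32 ≡ 817^2 = 667489 ≡ 1179
1569^64 ≡ 1179^2 = 1390041 ≡ 2378
1569^128 ≡ 2378^2 = 5654884 ≡ 2837
1569^256 ≡ 2837^2 = 8048569 ≡ 703
1569^512 ≡ 703^2 = 494209 ≡ 1719
532 = 512 + 16 + 4, so 1569^532 ≡ 1719·817·2510 ≡ 263 (mod 2897)
347·263 = 91261 ≡ 1454 (mod 2897)
1454 ≡ 1454 (mod 2897); signature holds.

yes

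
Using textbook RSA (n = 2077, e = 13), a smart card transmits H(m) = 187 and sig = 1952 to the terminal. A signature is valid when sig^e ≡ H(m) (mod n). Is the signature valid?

invalid

Squares mod 2077: sig^1≡1952, sig^2≡1086, sig^4≡1737, sig^8≡1365
13 = 8 + 4 + 1, so sig^13 ≡ 1365·1737·1952 ≡ 1890 (mod 2077)
sig^13 mod 2077 = 1890, but H(m) = 187.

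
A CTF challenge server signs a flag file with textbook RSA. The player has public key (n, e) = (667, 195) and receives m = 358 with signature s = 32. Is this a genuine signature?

genuine

s^2 ≡ 32^2 = 1024 ≡ 357
s^4 ≡ 357^2 = 127449 ≡ 52
s^8 ≡ 52^2 = 2704 ≡ 36
s^16 ≡ 36^2 = 1296 ≡ 629
s^32 ≡ 629^2 = 395641 ≡ 110
s^64 ≡ 110^2 = 12100 ≡ 94
s^128 ≡ 94^2 = 8836 ≡ 165
195 = 128 + 64 + 2 + 1, so s^195 ≡ 165·94·357·32 ≡ 358 (mod 667)
s^195 mod 667 = 358 matches m.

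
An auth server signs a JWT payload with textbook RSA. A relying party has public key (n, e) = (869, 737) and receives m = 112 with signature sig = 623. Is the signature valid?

invalid

sig^2 ≡ 623^2 = 388129 ≡ 555
sig^4 ≡ 555^2 = 308025 ≡ 399
sig^8 ≡ 399^2 = 159201 ≡ 174
sig^16 ≡ 174^2 = 30276 ≡ 730
sig^32 ≡ 730^2 = 532900 ≡ 203
sig^64 ≡ 203^2 = 41209 ≡ 366
sig^128 ≡ 366^2 = 133956 ≡ 130
sig^256 ≡ 130^2 = 16900 ≡ 389
sig^512 ≡ 389^2 = 151321 ≡ 115
737 = 512 + 128 + 64 + 32 + 1, so sig^737 ≡ 115·130·366·203·623 ≡ 138 (mod 869)
sig^737 mod 869 = 138, but m = 112.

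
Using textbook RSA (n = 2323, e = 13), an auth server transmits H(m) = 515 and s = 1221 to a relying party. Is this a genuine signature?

forged

Squares mod 2323: s^1≡1221, s^2≡1798, s^4≡1511, s^8≡1935
13 = 8 + 4 + 1, so s^13 ≡ 1935·1511·1221 ≡ 1545 (mod 2323)
1545 ≠ 515, so verification fails.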